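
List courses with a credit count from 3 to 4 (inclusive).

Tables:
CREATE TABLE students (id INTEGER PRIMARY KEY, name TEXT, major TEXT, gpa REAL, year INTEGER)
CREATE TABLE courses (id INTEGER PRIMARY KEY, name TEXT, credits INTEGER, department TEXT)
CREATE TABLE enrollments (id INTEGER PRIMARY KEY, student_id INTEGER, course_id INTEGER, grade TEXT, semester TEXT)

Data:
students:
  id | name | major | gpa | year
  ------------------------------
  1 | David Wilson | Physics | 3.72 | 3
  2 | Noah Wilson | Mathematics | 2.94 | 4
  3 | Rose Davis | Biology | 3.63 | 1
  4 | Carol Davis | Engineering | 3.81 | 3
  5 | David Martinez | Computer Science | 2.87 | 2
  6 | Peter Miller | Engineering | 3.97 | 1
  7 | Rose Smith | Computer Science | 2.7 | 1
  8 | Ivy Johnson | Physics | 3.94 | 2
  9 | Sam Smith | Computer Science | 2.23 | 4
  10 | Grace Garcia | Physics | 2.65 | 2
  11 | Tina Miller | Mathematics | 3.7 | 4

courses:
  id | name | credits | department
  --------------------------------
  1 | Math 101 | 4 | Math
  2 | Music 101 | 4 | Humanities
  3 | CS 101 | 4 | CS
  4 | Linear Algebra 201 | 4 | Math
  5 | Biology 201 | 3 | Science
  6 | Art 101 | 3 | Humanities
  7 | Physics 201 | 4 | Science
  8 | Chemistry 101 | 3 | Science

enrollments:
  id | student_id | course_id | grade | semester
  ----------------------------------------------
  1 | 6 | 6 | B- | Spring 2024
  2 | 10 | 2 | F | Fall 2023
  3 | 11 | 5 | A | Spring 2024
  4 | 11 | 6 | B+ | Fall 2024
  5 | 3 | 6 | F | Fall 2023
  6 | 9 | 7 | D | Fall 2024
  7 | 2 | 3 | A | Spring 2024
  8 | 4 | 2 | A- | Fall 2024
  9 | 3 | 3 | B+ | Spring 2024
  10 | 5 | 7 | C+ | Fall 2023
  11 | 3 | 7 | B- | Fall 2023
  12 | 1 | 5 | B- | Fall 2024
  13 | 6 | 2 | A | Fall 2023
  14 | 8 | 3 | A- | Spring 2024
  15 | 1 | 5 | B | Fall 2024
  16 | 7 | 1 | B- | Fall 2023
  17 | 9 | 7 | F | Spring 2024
SELECT name, credits FROM courses WHERE credits BETWEEN 3 AND 4

Execution result:
name | credits
Math 101 | 4
Music 101 | 4
CS 101 | 4
Linear Algebra 201 | 4
Biology 201 | 3
Art 101 | 3
Physics 201 | 4
Chemistry 101 | 3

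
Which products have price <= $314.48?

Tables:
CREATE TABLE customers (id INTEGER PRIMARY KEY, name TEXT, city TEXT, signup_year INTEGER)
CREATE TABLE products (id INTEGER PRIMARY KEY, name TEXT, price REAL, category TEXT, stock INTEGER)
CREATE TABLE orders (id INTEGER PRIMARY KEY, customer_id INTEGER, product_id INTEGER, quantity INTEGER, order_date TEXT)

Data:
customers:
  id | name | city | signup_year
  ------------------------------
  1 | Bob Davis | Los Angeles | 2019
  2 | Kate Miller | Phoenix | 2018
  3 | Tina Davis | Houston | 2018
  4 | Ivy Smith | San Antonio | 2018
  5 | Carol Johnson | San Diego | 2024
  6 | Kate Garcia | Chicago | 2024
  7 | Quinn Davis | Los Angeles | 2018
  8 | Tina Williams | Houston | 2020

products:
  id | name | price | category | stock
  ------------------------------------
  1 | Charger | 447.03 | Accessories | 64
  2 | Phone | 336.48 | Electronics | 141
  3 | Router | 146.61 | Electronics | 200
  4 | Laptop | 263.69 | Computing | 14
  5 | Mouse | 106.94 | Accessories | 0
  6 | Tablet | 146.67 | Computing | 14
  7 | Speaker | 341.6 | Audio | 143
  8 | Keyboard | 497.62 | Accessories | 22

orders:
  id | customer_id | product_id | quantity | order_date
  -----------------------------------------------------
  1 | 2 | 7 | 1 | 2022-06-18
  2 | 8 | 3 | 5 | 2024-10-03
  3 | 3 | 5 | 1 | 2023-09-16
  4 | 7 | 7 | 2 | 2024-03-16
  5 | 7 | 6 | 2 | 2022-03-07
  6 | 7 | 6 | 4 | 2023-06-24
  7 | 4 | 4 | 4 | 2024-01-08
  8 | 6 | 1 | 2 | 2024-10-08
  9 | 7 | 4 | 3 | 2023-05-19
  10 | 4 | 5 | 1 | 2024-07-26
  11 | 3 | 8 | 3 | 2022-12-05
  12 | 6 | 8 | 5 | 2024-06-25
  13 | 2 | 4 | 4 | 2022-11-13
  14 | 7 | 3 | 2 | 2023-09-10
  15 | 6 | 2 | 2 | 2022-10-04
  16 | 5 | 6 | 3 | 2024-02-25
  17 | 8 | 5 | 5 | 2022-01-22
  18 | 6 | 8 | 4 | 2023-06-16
SELECT name, price FROM products WHERE price <= 314.48

Execution result:
name | price
Router | 146.61
Laptop | 263.69
Mouse | 106.94
Tablet | 146.67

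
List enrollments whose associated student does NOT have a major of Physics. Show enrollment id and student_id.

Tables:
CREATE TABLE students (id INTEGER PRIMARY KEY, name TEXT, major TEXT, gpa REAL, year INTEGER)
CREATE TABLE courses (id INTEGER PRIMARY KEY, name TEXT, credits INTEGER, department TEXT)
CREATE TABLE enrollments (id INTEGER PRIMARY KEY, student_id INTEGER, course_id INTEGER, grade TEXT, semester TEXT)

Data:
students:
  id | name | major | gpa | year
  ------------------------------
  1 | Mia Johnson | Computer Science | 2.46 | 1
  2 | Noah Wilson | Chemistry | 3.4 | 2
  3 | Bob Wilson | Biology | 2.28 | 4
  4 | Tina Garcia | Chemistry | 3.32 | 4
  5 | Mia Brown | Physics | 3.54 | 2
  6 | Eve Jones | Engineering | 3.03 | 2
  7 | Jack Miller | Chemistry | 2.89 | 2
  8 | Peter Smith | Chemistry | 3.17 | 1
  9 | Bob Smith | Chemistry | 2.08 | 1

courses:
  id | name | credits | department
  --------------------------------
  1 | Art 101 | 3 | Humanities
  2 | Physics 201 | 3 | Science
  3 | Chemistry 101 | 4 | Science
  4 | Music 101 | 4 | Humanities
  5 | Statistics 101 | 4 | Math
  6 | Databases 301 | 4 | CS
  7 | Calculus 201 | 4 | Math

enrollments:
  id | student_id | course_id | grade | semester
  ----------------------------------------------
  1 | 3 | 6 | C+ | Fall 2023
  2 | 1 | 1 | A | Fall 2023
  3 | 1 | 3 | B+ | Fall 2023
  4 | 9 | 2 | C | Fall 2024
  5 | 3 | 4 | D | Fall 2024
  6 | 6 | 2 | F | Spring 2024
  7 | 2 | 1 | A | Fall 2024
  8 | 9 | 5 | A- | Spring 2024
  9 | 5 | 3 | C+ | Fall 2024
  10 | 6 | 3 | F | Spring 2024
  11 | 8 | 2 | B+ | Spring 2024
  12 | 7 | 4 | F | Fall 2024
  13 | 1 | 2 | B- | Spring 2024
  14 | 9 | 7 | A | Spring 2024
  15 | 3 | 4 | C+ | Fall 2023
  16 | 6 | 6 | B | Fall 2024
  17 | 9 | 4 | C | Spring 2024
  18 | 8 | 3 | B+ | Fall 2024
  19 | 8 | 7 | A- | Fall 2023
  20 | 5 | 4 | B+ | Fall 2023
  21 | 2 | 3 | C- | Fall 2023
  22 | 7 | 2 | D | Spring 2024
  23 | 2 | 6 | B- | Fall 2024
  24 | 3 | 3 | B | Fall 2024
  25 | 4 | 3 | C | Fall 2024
SELECT id, student_id FROM enrollments WHERE student_id NOT IN (SELECT id FROM students WHERE major = 'Physics')

Execution result:
id | student_id
1 | 3
2 | 1
3 | 1
4 | 9
5 | 3
6 | 6
7 | 2
8 | 9
10 | 6
11 | 8
12 | 7
13 | 1
14 | 9
15 | 3
16 | 6
17 | 9
18 | 8
19 | 8
21 | 2
22 | 7
23 | 2
24 | 3
25 | 4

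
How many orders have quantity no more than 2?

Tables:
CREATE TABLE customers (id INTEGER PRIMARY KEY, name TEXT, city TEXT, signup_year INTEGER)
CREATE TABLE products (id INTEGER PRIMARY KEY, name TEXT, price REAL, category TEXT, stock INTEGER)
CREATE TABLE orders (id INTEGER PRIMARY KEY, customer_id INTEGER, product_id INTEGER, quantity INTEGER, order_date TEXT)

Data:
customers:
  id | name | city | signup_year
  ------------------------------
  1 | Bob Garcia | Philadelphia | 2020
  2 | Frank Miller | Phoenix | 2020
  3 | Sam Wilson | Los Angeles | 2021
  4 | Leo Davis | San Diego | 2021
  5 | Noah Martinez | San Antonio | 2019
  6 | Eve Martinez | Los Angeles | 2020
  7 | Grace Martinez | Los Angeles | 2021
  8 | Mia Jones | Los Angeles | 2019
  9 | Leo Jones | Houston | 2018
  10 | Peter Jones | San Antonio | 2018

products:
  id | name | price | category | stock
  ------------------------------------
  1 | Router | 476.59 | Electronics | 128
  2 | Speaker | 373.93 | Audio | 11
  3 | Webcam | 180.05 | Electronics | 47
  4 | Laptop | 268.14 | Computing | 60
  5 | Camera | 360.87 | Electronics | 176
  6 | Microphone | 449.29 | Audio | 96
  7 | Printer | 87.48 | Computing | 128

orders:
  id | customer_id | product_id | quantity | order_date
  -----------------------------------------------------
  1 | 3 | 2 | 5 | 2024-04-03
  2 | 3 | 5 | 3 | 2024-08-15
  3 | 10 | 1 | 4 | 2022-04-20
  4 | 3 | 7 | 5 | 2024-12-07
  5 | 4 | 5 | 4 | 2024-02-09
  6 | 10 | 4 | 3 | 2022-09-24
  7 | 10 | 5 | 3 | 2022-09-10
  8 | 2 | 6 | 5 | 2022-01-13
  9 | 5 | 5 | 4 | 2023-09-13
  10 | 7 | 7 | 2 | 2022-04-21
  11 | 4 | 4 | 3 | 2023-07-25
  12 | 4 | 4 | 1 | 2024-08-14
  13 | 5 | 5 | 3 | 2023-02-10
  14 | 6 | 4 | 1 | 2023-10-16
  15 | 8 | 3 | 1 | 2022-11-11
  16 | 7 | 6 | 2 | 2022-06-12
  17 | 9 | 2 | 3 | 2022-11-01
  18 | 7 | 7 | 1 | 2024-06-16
SELECT COUNT(*) FROM orders WHERE quantity <= 2

Execution result:
6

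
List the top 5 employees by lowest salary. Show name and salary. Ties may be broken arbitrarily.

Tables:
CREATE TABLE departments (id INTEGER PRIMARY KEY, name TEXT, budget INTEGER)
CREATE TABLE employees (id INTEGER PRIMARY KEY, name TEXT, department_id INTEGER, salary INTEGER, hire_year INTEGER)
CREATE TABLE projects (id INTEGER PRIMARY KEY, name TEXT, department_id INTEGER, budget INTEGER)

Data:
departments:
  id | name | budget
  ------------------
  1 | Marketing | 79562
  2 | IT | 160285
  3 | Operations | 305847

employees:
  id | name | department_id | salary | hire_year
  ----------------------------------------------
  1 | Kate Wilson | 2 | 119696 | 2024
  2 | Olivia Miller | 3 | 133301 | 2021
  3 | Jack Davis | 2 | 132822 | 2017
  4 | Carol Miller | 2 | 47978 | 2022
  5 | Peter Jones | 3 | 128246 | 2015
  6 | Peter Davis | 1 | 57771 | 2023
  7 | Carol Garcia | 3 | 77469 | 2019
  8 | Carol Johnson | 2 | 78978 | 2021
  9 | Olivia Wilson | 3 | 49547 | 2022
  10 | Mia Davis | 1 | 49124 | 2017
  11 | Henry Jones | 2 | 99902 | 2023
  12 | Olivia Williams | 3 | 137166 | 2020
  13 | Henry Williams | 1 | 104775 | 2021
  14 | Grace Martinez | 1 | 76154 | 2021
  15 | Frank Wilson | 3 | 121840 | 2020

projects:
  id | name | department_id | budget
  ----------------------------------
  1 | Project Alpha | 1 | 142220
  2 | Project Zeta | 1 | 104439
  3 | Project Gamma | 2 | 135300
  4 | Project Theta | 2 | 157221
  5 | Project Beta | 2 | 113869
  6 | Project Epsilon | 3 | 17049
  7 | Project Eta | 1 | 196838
SELECT name, salary FROM employees ORDER BY salary ASC LIMIT 5

Execution result:
name | salary
Carol Miller | 47978
Mia Davis | 49124
Olivia Wilson | 49547
Peter Davis | 57771
Grace Martinez | 76154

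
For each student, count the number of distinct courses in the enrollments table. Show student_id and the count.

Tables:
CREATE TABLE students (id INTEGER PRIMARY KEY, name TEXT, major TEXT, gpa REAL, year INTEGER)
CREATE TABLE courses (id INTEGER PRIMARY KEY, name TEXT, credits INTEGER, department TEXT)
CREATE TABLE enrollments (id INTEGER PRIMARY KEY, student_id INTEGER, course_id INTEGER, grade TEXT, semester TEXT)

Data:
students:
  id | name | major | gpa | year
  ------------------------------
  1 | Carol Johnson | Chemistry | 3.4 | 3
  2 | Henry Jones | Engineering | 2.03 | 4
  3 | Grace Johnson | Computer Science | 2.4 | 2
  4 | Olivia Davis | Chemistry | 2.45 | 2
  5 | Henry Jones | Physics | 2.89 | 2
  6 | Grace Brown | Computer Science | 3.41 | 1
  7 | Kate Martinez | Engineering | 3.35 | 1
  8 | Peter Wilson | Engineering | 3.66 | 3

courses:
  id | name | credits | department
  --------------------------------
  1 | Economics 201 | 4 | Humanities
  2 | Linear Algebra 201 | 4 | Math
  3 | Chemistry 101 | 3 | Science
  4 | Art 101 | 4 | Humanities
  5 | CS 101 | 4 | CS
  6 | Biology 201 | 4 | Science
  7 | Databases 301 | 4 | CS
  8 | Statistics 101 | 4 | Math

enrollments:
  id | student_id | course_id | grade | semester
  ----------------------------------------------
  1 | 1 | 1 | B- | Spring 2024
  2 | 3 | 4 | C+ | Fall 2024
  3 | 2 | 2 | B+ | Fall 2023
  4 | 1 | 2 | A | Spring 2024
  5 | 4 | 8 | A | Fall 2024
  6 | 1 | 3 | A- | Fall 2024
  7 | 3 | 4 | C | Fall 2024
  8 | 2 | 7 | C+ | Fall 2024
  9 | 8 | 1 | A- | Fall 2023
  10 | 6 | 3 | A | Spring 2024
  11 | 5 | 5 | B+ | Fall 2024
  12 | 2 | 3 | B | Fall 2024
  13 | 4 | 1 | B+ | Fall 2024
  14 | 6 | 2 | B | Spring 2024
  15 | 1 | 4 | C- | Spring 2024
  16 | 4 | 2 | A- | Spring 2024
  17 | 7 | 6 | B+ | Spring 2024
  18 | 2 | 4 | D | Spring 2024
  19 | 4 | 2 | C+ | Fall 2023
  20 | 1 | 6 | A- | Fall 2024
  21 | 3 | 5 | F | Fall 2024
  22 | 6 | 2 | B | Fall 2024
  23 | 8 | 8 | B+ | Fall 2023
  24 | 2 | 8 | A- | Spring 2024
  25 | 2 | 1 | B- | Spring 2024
SELECT student_id, COUNT(DISTINCT course_id) AS distinct_course_count FROM enrollments GROUP BY student_id

Execution result:
student_id | distinct_course_count
1 | 5
2 | 6
3 | 2
4 | 3
5 | 1
6 | 2
7 | 1
8 | 2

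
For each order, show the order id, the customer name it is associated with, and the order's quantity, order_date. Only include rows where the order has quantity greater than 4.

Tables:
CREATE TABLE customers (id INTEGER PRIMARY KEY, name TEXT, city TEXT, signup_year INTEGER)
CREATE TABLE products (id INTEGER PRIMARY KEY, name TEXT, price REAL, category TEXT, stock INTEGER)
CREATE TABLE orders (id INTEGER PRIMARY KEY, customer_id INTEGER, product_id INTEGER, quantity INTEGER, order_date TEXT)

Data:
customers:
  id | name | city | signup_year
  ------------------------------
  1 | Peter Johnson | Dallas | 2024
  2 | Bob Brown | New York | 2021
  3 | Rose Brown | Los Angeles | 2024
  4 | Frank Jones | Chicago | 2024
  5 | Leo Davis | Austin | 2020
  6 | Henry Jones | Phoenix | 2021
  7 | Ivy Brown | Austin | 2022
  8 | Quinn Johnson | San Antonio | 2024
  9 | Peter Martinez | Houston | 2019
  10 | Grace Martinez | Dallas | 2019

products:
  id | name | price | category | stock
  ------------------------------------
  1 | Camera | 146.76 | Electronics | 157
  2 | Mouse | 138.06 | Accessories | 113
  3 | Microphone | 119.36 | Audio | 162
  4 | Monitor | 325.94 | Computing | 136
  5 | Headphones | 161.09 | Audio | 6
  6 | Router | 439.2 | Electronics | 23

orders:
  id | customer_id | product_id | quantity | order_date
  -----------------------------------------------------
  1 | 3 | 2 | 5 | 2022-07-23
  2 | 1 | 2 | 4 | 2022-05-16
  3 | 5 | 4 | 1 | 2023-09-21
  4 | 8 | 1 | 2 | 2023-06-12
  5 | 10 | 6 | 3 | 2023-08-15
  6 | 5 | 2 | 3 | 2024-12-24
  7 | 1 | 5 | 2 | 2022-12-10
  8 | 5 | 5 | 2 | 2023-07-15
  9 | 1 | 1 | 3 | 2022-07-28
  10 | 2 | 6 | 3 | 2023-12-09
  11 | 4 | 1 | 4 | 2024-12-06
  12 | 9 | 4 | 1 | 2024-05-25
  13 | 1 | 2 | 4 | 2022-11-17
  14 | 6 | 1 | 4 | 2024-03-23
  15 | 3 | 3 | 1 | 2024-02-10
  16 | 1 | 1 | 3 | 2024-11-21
SELECT c.id, p.name AS customer, c.quantity, c.order_date FROM orders c JOIN customers p ON c.customer_id = p.id WHERE c.quantity > 4

Execution result:
id | customer | quantity | order_date
1 | Rose Brown | 5 | 2022-07-23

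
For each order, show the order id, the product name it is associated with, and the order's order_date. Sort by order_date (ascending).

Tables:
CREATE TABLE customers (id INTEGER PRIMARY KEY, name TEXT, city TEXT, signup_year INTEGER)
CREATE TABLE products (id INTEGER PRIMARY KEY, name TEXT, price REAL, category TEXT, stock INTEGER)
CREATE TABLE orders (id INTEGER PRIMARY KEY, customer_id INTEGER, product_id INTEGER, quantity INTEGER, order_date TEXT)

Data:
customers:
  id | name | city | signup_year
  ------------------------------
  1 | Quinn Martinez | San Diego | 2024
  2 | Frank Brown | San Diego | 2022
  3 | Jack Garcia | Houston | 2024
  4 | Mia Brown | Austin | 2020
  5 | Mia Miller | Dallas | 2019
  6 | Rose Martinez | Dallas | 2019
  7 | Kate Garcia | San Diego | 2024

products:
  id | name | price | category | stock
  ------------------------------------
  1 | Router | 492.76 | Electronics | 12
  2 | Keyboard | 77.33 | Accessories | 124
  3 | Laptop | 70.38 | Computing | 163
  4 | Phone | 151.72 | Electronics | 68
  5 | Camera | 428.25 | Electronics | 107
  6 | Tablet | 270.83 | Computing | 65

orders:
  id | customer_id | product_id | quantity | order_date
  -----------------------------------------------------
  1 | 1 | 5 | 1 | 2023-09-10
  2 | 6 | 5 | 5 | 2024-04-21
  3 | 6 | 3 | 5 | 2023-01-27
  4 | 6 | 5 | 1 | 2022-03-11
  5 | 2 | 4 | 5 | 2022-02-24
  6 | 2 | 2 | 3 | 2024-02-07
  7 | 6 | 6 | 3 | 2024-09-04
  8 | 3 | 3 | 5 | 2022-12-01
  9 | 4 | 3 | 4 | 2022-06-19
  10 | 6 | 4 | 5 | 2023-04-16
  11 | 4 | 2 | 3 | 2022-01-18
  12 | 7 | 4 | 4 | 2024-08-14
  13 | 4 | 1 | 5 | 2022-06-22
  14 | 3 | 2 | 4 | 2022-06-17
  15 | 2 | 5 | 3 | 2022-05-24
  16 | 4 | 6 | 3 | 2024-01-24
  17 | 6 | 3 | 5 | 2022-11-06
SELECT c.id, p.name AS product, c.order_date FROM orders c JOIN products p ON c.product_id = p.id ORDER BY c.order_date ASC

Execution result:
id | product | order_date
11 | Keyboard | 2022-01-18
5 | Phone | 2022-02-24
4 | Camera | 2022-03-11
15 | Camera | 2022-05-24
14 | Keyboard | 2022-06-17
9 | Laptop | 2022-06-19
13 | Router | 2022-06-22
17 | Laptop | 2022-11-06
8 | Laptop | 2022-12-01
3 | Laptop | 2023-01-27
10 | Phone | 2023-04-16
1 | Camera | 2023-09-10
16 | Tablet | 2024-01-24
6 | Keyboard | 2024-02-07
2 | Camera | 2024-04-21
12 | Phone | 2024-08-14
7 | Tablet | 2024-09-04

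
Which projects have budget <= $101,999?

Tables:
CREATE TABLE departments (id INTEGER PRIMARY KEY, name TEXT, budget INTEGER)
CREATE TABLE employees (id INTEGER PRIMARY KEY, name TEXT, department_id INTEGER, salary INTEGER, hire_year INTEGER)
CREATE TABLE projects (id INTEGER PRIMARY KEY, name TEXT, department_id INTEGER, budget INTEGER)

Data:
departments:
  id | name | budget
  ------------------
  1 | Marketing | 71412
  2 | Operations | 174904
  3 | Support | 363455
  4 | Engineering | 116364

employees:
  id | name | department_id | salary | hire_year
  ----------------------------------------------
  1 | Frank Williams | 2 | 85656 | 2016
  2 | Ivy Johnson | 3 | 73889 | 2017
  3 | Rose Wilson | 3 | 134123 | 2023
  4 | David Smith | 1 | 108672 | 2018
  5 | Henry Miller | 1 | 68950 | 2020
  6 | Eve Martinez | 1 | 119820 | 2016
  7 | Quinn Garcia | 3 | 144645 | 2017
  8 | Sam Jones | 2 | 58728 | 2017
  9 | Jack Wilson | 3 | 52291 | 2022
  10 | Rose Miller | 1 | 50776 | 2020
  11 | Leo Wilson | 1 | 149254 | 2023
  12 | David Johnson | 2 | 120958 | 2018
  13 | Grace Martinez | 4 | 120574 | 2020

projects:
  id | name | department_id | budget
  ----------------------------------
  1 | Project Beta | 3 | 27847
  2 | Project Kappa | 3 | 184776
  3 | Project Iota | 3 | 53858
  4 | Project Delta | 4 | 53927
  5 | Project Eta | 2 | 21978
SELECT name, budget FROM projects WHERE budget <= 101999

Execution result:
name | budget
Project Beta | 27847
Project Iota | 53858
Project Delta | 53927
Project Eta | 21978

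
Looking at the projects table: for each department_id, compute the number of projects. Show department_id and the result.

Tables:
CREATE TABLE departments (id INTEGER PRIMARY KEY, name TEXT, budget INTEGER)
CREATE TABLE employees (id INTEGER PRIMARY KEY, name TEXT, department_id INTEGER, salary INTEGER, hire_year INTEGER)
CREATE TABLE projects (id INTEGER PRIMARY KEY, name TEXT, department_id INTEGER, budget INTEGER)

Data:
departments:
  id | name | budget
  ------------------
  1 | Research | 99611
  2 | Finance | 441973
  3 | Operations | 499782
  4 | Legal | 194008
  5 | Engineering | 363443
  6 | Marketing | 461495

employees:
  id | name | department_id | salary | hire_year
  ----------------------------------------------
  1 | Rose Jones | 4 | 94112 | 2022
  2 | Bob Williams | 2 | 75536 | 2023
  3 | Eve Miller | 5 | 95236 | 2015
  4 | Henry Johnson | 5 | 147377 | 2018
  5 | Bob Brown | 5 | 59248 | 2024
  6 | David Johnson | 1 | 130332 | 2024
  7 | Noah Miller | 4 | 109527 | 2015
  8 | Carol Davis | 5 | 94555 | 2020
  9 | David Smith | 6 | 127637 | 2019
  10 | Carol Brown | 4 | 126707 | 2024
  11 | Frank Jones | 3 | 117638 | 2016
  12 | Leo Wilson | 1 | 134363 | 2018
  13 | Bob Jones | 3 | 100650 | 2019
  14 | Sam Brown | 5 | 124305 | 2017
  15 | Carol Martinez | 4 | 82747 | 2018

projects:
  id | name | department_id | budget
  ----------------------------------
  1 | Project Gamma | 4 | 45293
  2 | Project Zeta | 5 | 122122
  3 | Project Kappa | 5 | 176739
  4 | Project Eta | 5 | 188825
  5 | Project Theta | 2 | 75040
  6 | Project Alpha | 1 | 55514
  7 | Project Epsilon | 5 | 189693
SELECT department_id, COUNT(*) AS n FROM projects GROUP BY department_id

Execution result:
department_id | n
1 | 1
2 | 1
4 | 1
5 | 4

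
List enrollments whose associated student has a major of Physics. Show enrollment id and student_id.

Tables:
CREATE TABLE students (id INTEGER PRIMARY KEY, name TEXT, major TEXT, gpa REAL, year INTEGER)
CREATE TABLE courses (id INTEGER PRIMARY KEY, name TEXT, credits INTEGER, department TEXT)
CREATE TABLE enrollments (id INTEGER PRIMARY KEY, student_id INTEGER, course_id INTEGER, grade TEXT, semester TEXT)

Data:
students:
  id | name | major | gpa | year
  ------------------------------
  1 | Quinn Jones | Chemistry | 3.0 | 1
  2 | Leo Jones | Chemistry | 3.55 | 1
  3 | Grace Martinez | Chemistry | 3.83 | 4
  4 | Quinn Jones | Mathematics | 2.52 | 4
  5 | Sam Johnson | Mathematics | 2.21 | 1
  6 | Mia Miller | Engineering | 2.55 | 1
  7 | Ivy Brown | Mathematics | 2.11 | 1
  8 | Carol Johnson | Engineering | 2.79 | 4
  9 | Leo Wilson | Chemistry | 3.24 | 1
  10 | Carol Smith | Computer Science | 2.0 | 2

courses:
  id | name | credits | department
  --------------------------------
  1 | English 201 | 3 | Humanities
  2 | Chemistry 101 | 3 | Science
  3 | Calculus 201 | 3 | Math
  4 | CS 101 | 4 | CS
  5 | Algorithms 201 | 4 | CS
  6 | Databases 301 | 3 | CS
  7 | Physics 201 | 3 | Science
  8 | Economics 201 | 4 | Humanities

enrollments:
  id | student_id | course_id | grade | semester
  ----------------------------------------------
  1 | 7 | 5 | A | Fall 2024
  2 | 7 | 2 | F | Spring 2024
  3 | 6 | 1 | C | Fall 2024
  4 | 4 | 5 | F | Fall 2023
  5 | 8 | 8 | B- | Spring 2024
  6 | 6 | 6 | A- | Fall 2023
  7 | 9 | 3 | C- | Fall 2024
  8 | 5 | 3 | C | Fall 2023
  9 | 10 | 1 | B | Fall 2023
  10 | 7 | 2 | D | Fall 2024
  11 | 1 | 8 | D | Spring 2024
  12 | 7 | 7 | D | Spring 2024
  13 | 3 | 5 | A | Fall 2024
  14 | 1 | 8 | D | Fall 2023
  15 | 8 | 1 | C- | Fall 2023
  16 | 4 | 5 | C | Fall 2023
SELECT id, student_id FROM enrollments WHERE student_id IN (SELECT id FROM students WHERE major = 'Physics')

Execution result:
(no rows)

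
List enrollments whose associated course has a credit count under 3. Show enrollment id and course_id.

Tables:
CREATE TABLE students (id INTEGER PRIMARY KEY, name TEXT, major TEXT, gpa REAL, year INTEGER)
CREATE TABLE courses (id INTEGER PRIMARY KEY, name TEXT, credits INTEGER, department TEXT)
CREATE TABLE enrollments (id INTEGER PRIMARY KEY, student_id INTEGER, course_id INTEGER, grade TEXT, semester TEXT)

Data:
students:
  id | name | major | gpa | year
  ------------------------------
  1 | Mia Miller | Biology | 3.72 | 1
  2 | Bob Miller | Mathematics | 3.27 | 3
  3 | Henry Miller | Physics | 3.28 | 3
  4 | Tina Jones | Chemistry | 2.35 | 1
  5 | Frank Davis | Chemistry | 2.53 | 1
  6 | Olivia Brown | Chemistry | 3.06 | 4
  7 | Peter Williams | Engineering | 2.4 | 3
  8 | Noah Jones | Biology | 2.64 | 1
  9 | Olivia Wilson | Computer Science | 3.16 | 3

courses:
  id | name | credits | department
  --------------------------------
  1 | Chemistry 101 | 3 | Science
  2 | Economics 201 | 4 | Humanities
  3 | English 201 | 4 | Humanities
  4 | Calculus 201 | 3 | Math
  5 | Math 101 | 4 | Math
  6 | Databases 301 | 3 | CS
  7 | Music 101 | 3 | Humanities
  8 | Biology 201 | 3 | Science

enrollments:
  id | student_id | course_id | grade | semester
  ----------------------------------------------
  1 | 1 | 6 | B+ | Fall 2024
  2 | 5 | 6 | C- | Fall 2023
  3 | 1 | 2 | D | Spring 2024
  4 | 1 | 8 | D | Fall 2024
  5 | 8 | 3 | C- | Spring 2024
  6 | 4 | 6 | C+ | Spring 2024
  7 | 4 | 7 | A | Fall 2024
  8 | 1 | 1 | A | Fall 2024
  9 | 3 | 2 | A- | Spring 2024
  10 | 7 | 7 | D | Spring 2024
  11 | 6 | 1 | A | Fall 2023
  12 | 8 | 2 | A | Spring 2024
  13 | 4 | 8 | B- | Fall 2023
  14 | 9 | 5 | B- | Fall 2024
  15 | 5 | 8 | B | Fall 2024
SELECT id, course_id FROM enrollments WHERE course_id IN (SELECT id FROM courses WHERE credits < 3)

Execution result:
(no rows)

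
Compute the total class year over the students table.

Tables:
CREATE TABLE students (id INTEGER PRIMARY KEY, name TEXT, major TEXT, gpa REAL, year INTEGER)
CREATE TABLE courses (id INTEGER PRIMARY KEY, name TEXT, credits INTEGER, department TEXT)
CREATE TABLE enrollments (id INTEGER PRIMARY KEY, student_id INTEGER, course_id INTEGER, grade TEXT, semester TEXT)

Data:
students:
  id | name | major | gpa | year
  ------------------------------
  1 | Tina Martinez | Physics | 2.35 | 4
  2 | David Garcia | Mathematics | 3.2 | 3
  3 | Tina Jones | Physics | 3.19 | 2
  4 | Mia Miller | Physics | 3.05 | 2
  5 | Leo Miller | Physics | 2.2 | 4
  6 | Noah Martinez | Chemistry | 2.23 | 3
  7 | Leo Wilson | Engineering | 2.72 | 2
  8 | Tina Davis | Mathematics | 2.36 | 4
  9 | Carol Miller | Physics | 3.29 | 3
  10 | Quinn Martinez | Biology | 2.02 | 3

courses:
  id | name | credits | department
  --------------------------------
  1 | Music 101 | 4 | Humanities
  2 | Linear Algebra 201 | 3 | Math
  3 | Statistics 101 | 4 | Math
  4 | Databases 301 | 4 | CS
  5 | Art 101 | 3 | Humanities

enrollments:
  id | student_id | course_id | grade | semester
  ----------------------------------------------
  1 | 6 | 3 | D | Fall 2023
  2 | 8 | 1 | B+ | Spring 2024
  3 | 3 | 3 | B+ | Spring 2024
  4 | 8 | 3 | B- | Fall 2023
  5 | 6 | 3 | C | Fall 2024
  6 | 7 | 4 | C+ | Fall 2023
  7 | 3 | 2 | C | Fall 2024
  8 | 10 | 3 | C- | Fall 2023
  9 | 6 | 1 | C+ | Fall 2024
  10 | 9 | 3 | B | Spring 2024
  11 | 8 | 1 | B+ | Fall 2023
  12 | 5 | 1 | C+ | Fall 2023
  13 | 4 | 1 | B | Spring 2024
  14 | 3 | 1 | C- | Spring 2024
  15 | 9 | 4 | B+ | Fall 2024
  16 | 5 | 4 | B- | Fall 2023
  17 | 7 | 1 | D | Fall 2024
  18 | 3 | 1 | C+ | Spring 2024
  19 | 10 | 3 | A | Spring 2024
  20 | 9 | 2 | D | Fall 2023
SELECT SUM(year) FROM students

Execution result:
30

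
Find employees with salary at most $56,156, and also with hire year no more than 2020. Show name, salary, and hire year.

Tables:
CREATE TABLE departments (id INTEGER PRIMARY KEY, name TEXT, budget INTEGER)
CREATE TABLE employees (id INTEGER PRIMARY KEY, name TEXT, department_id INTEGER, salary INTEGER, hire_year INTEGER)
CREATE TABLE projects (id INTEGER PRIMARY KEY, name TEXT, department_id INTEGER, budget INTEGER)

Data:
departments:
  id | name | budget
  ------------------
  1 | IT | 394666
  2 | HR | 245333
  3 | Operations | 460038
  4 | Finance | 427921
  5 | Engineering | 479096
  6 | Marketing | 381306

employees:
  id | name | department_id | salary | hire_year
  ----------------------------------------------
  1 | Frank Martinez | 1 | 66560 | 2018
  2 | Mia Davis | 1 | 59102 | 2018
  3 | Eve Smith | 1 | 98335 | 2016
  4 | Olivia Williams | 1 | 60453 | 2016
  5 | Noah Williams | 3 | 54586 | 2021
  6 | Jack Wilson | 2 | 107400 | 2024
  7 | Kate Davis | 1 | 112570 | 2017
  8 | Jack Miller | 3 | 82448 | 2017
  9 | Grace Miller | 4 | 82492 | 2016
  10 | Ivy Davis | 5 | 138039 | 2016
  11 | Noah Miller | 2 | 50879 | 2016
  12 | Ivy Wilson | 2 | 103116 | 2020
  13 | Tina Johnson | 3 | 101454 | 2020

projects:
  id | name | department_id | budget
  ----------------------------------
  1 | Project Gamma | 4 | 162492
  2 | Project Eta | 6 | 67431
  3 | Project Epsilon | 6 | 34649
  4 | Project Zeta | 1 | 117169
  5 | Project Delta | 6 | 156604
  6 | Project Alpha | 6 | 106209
SELECT name, salary, hire_year FROM employees WHERE salary <= 56156 AND hire_year <= 2020

Execution result:
name | salary | hire_year
Noah Miller | 50879 | 2016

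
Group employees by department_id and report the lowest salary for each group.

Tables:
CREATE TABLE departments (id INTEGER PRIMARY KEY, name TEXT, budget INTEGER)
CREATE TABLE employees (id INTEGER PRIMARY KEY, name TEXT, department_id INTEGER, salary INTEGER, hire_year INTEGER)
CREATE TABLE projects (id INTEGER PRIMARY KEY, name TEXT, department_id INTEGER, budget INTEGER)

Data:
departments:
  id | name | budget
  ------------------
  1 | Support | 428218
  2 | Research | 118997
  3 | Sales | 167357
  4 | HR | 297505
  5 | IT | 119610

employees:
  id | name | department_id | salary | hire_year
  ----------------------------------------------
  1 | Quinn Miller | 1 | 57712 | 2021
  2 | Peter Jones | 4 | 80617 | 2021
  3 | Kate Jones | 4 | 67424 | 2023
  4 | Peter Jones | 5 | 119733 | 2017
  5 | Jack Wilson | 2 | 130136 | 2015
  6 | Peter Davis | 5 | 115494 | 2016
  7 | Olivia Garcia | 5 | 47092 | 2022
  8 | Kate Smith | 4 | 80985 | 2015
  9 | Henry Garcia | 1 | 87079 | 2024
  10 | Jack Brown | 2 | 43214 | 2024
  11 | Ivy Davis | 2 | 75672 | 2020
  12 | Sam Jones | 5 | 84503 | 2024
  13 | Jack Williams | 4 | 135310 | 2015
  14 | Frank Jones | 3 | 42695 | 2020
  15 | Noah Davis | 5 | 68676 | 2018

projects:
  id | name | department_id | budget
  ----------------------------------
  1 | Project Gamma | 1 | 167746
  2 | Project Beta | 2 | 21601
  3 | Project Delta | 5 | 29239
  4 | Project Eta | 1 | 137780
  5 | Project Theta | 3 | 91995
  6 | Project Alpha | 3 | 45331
SELECT department_id, MIN(salary) AS min_salary FROM employees GROUP BY department_id

Execution result:
department_id | min_salary
1 | 57712
2 | 43214
3 | 42695
4 | 67424
5 | 47092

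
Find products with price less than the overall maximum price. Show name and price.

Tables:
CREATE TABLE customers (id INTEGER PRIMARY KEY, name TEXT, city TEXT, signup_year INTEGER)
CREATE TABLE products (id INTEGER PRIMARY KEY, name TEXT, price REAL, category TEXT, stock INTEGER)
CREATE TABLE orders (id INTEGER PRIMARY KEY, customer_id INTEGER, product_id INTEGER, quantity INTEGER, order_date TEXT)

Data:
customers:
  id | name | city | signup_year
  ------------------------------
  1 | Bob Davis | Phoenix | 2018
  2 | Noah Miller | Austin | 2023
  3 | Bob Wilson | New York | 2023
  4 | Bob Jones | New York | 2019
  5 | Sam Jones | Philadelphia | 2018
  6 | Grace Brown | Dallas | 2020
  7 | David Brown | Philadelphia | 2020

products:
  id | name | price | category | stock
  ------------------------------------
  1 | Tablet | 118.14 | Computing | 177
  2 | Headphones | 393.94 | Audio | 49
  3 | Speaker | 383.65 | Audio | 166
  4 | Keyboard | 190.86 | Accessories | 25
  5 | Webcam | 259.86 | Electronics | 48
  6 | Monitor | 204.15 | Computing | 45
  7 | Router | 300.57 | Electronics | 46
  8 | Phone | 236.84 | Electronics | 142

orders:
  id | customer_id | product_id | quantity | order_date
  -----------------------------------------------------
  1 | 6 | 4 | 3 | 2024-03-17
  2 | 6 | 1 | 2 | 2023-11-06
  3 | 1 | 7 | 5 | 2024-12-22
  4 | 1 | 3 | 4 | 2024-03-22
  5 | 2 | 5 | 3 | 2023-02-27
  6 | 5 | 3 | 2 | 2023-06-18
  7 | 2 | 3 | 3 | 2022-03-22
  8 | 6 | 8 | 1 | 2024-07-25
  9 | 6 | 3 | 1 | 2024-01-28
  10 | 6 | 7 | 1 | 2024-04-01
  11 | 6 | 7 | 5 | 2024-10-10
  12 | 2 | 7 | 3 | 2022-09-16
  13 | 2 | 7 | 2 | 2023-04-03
SELECT name, price FROM products WHERE price < (SELECT MAX(price) FROM products)

Execution result:
name | price
Tablet | 118.14
Speaker | 383.65
Keyboard | 190.86
Webcam | 259.86
Monitor | 204.15
Router | 300.57
Phone | 236.84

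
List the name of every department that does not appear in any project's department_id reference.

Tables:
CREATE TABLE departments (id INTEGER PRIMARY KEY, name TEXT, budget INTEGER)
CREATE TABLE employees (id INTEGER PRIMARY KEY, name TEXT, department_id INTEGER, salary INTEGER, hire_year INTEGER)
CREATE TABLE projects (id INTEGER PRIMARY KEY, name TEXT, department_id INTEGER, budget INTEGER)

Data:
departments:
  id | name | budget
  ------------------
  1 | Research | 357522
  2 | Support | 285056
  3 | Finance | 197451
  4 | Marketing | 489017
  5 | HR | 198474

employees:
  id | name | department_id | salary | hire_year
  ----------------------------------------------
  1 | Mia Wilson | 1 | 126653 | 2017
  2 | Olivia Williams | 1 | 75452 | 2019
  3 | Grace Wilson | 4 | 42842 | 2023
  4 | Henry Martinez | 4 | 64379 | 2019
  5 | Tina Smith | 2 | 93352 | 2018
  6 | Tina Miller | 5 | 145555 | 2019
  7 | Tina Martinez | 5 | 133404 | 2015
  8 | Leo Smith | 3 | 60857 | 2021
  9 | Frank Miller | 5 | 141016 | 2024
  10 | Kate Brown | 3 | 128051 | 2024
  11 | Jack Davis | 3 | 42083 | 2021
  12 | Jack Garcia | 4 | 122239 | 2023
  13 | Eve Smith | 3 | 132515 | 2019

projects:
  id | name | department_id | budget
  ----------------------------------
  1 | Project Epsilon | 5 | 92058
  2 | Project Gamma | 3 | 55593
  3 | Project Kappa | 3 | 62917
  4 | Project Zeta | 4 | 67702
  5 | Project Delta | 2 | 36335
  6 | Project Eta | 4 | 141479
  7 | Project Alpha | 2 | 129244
SELECT p.name FROM departments p LEFT JOIN projects c ON c.department_id = p.id WHERE c.id IS NULL

Execution result:
Research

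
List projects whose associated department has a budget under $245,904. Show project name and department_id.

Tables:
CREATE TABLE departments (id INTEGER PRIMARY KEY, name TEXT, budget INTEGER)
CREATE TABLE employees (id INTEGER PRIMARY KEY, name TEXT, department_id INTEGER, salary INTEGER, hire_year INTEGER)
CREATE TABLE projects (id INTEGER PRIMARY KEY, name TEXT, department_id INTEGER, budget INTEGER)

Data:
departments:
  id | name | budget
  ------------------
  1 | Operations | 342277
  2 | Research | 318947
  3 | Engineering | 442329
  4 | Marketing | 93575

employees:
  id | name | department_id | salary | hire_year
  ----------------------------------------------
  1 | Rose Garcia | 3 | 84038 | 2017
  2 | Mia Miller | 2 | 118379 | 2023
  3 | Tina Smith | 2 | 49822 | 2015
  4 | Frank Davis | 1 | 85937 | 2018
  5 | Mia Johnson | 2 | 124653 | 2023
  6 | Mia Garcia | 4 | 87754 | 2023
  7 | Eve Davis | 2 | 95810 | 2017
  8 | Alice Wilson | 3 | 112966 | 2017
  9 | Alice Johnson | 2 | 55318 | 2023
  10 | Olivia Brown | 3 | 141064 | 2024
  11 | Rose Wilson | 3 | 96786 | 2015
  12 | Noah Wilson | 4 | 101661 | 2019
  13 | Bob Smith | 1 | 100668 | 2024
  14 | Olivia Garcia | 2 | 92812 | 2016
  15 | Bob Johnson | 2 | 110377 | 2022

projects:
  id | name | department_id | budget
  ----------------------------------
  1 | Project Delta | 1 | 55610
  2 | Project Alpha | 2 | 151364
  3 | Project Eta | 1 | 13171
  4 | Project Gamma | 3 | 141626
SELECT name, department_id FROM projects WHERE department_id IN (SELECT id FROM departments WHERE budget < 245904)

Execution result:
(no rows)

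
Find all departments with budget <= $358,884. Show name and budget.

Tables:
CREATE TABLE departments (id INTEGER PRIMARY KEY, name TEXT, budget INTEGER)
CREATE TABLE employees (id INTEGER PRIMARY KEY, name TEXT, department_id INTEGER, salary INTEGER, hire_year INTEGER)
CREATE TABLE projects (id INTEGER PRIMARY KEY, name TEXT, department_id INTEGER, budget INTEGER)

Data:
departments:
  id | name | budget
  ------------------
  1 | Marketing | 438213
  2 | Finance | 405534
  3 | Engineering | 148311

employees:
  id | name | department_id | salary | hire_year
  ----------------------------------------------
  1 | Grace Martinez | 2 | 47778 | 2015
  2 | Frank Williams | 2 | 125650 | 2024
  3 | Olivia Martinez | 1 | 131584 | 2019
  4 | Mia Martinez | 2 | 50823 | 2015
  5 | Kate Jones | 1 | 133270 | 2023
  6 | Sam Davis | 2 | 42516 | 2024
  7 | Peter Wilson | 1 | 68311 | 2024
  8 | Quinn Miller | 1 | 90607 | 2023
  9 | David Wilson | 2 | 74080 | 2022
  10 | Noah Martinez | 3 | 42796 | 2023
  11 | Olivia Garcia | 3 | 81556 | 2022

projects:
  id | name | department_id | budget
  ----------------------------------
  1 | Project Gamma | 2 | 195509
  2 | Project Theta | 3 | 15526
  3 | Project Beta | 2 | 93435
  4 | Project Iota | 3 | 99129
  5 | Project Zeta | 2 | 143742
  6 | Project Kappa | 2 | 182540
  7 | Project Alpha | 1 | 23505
SELECT name, budget FROM departments WHERE budget <= 358884

Execution result:
name | budget
Engineering | 148311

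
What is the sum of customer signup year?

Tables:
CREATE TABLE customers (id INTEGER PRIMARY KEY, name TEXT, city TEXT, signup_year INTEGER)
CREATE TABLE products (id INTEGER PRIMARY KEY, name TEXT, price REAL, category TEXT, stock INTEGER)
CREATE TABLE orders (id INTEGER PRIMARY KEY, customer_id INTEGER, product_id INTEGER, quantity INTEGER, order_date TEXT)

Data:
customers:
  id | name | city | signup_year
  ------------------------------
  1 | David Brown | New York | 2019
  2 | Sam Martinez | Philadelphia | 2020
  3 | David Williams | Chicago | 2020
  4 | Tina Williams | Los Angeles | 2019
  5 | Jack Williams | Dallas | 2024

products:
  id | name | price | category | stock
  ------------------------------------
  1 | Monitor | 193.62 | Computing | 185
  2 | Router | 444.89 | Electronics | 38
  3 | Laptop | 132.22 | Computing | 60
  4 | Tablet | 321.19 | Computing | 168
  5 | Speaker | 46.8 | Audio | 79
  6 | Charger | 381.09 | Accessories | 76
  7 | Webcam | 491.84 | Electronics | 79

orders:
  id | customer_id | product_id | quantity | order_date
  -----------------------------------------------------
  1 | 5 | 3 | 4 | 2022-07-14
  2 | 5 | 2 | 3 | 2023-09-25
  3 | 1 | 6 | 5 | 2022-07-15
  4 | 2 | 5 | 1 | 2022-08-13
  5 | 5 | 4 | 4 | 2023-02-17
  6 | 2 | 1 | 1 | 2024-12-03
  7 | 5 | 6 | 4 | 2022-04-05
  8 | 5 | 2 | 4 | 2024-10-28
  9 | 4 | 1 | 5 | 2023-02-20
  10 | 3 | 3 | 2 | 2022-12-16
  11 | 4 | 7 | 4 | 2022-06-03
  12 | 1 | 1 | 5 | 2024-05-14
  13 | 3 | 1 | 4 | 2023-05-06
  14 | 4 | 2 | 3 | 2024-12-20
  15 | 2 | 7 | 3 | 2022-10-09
SELECT SUM(signup_year) FROM customers

Execution result:
10102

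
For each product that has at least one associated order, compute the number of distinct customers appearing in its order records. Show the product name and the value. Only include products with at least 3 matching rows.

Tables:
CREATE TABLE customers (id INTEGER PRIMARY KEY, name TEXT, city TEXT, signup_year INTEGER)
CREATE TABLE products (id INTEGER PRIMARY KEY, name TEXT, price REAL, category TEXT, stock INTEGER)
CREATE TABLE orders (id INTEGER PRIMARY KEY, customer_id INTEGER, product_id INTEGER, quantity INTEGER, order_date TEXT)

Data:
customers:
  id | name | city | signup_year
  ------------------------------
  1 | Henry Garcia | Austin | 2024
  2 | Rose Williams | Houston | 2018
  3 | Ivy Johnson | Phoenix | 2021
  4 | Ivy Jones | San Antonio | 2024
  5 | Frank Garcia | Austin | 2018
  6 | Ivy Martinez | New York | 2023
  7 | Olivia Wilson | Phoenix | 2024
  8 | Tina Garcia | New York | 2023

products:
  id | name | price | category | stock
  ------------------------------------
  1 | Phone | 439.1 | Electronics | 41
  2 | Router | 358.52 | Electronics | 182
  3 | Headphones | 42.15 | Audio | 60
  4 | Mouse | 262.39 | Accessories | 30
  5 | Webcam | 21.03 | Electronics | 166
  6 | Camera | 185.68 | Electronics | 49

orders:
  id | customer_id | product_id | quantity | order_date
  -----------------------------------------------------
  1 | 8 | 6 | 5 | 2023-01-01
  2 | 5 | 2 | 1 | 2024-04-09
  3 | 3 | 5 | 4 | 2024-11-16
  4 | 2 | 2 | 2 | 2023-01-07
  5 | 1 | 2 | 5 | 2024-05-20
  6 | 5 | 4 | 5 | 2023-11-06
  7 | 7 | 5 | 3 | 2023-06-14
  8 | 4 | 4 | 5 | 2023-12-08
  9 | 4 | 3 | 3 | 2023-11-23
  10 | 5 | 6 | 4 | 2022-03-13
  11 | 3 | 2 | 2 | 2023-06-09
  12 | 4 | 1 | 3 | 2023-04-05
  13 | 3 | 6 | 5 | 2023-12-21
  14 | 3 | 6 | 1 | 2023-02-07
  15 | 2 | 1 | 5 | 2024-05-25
SELECT p.name, COUNT(DISTINCT c.customer_id) AS distinct_customer_count FROM orders c JOIN products p ON c.product_id = p.id GROUP BY p.id, p.name HAVING COUNT(*) >= 3

Execution result:
name | distinct_customer_count
Router | 4
Camera | 3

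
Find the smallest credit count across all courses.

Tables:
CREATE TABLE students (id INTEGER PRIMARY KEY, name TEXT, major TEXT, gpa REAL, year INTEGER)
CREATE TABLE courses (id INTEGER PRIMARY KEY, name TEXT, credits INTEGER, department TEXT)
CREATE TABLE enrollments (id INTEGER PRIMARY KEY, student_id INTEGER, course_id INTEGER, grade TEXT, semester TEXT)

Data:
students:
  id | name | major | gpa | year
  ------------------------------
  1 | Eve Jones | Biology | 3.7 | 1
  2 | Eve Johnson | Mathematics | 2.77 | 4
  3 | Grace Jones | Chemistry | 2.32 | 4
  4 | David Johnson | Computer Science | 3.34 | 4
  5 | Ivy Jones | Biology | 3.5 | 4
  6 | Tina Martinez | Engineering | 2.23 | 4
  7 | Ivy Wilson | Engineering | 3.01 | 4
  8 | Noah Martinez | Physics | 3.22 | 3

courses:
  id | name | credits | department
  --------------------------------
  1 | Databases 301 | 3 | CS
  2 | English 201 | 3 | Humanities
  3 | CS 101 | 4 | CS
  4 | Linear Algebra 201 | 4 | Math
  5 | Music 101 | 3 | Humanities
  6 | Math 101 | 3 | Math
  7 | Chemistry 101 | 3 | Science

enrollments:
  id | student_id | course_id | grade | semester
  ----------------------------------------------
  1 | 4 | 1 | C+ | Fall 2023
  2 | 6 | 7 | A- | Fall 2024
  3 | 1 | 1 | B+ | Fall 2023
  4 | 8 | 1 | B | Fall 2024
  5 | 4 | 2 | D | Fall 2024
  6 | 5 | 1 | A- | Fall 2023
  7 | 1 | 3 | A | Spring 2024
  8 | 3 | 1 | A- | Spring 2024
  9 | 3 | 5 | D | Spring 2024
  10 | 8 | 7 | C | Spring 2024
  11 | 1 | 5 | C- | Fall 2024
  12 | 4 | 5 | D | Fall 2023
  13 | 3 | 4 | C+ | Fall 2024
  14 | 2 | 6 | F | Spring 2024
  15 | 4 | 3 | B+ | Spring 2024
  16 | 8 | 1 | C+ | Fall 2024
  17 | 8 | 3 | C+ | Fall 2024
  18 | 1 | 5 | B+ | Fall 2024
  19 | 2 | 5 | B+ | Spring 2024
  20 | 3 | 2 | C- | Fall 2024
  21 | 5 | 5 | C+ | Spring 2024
SELECT MIN(credits) FROM courses

Execution result:
3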